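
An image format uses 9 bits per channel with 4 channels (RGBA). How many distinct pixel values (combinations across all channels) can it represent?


Total bits = 9 bits/channel × 4 channels = 36 bits
Distinct pixel values = 2^36
= 68,719,476,736 pixel values


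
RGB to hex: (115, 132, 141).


R = 115 → 73 (hex)
G = 132 → 84 (hex)
B = 141 → 8D (hex)
Hex = #73848D


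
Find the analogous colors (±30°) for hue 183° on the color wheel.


Base hue: 183°
Left analog: (183 - 30) mod 360 = 153°
Right analog: (183 + 30) mod 360 = 213°
Analogous hues = 153° and 213°


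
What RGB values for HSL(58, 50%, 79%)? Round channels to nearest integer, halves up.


H=58°, S=0.50, L=0.79
C = (1-|2L-1|)×S = (1-|0.58|)×0.50 = 0.21
H' = H/60 = 58/60 ≈ 0.9667; X = C×(1-|H' mod 2 - 1|) = 0.203
m = L - C/2 = 0.79 - 0.105 = 0.685
Sector ⌊H'⌋ = 0 → (R',G',B') = (0.21, 0.203, 0.0)
RGB = ((R'+m)×255, (G'+m)×255, (B'+m)×255) = (228.225, 226.44, 174.675)
Round half up → RGB(228, 226, 175)


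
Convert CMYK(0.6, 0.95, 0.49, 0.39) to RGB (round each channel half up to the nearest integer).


R = 255 × (1-C) × (1-K) = 255 × 0.40 × 0.61 = 62.22 → 62
G = 255 × (1-M) × (1-K) = 255 × 0.05 × 0.61 = 7.7775 → 8
B = 255 × (1-Y) × (1-K) = 255 × 0.51 × 0.61 = 79.3305 → 79
= RGB(62, 8, 79)


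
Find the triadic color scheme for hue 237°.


Triadic: equally spaced at 120° intervals
H1 = 237°
H2 = (237 + 120) mod 360 = 357°
H3 = (237 + 240) mod 360 = 117°
Triadic = 237°, 357°, 117°


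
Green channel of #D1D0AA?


Color: #D1D0AA
R = D1 = 209
G = D0 = 208
B = AA = 170
Green = 208


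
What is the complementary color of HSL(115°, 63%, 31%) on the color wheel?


Complement = opposite side of color wheel = hue + 180°
H' = (115 + 180) mod 360 = 295°
S and L unchanged.
= HSL(295°, 63%, 31%)


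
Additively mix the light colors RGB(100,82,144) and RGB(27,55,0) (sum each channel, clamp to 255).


Additive: each channel = min(255, C₁+C₂)
R: 100+27 = 127 → 127
G: 82+55 = 137 → 137
B: 144+0 = 144 → 144
= RGB(127, 137, 144)


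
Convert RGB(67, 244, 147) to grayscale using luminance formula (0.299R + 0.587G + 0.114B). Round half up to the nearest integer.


Gray = 0.299×R + 0.587×G + 0.114×B
Gray = 0.299×67 + 0.587×244 + 0.114×147
Gray = 20.033 + 143.228 + 16.758
Gray = 180.019 → round half up → 180
Gray = 180


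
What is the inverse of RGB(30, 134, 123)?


Invert: (255-R, 255-G, 255-B)
R: 255-30 = 225
G: 255-134 = 121
B: 255-123 = 132
= RGB(225, 121, 132)


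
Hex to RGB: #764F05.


76 → 118 (R)
4F → 79 (G)
05 → 5 (B)
= RGB(118, 79, 5)


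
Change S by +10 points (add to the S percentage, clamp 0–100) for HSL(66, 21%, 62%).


Original S = 21%
Adjustment = +10 percentage points
New S = 21 + (10) = 31
Clamp to [0, 100] → 31
= HSL(66°, 31%, 62%)


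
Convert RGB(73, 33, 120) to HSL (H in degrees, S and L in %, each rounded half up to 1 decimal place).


Normalize: R'=73/255≈0.2863, G'=33/255≈0.1294, B'=120/255≈0.4706
Max=120/255, Min=33/255, Δ=Max-Min=87/255
L = (Max+Min)/2 = (120+33)/510 = 153/510 = 0.3 → L = 30.0%
L ≤ 0.5 → S = Δ/(Max+Min) = 87/(120+33) = 87/153 = 0.56862… → S = 56.9%
(the 1/255 factors cancel in S and H, so raw channel differences can be used)
Max is B' → H = 60 × ((R-G)/Δ + 4) = 60 × ((73-33)/87 + 4)
  40/87 + 4 = 0.4597… + 4 = 4.4597…
  H = 60 × 4.4597… = 267.586…° → H = 267.6°
= HSL(267.6°, 56.9%, 30.0%)


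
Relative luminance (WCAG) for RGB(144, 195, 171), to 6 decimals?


Linearize each channel (sRGB transfer function): c = v/255; c_lin = c/12.92 if c ≤ 0.04045, else ((c+0.055)/1.055)^2.4
  R: 144/255 ≈ 0.564706 > 0.04045 → ((0.564706+0.055)/1.055)^2.4 ≈ 0.278894
  G: 195/255 ≈ 0.764706 > 0.04045 → ((0.764706+0.055)/1.055)^2.4 ≈ 0.545724
  B: 171/255 ≈ 0.670588 > 0.04045 → ((0.670588+0.055)/1.055)^2.4 ≈ 0.407240
R_lin = 0.278894, G_lin = 0.545724, B_lin = 0.407240
L = 0.2126×R + 0.7152×G + 0.0722×B
L = 0.2126×0.278894 + 0.7152×0.545724 + 0.0722×0.407240
L ≈ 0.478998


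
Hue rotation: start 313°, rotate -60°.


New hue = (H + rotation) mod 360
New hue = (313 -60) mod 360
= 253 mod 360
= 253°


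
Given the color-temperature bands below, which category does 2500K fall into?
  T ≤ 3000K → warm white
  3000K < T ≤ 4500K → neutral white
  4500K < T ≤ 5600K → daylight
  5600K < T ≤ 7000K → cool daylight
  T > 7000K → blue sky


Temperature: 2500K
2500K ≤ 3000K → warm white
Classification: warm white


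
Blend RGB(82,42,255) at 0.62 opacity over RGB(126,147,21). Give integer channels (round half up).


C = α×F + (1-α)×B, with 1-α = 0.38
R: 0.62×82 + 0.38×126 = 50.84 + 47.88 = 98.72 → 99
G: 0.62×42 + 0.38×147 = 26.04 + 55.86 = 81.90 → 82
B: 0.62×255 + 0.38×21 = 158.10 + 7.98 = 166.08 → 166
= RGB(99, 82, 166)


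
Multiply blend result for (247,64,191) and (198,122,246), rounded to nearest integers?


Multiply: C = A×B/255, rounded to nearest integer
R: 247×198/255 = 48906/255 ≈ 191.788 → 192
G: 64×122/255 = 7808/255 ≈ 30.620 → 31
B: 191×246/255 = 46986/255 ≈ 184.259 → 184
= RGB(192, 31, 184)


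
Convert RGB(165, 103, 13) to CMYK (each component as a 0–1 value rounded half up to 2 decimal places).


R'=165/255≈0.6471, G'=103/255≈0.4039, B'=13/255≈0.0510
K = 1 - max(R',G',B') = 1 - 165/255 = 90/255 = 0.35294… → 0.35
(1-R'-K)/(1-K) simplifies to (max-R)/max with max = 165:
C = (165-165)/165 = 0/165 = 0 → 0.00
M = (165-103)/165 = 62/165 = 0.37575… → 0.38
Y = (165-13)/165 = 152/165 = 0.92121… → 0.92
= CMYK(0.00, 0.38, 0.92, 0.35)


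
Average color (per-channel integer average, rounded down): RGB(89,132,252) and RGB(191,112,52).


Midpoint: each channel = ⌊(C₁+C₂)/2⌋
R: ⌊(89+191)/2⌋ = 140
G: ⌊(132+112)/2⌋ = 122
B: ⌊(252+52)/2⌋ = 152
= RGB(140, 122, 152)


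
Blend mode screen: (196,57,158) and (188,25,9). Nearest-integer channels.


Screen: C = 255 - (255-A)×(255-B)/255, rounded to nearest integer
R: 255 - (255-196)×(255-188)/255 = 255 - 3953/255 ≈ 255 - 15.502 = 239.498 → 239
G: 255 - (255-57)×(255-25)/255 = 255 - 45540/255 ≈ 255 - 178.588 = 76.412 → 76
B: 255 - (255-158)×(255-9)/255 = 255 - 23862/255 ≈ 255 - 93.576 = 161.424 → 161
= RGB(239, 76, 161)


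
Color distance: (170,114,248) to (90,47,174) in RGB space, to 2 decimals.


d = √[(R₁-R₂)² + (G₁-G₂)² + (B₁-B₂)²]
d = √[(170-90)² + (114-47)² + (248-174)²]
d = √[6400 + 4489 + 5476]
d = √16365
d ≈ 127.93


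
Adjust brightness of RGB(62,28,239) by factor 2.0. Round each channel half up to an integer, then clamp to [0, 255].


Multiply each channel by 2.0, round half up, clamp to [0, 255]
R: 62×2.0 = 124
G: 28×2.0 = 56
B: 239×2.0 = 478 → clamp → 255
= RGB(124, 56, 255)


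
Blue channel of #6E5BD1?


Color: #6E5BD1
R = 6E = 110
G = 5B = 91
B = D1 = 209
Blue = 209


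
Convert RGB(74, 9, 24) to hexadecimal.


R = 74 → 4A (hex)
G = 9 → 09 (hex)
B = 24 → 18 (hex)
Hex = #4A0918


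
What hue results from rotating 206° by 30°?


New hue = (H + rotation) mod 360
New hue = (206 + 30) mod 360
= 236 mod 360
= 236°


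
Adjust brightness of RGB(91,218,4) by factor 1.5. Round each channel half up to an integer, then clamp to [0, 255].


Multiply each channel by 1.5, round half up, clamp to [0, 255]
R: 91×1.5 = 136.5 → round → 137
G: 218×1.5 = 327 → clamp → 255
B: 4×1.5 = 6
= RGB(137, 255, 6)


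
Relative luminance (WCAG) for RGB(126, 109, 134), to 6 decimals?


Linearize each channel (sRGB transfer function): c = v/255; c_lin = c/12.92 if c ≤ 0.04045, else ((c+0.055)/1.055)^2.4
  R: 126/255 ≈ 0.494118 > 0.04045 → ((0.494118+0.055)/1.055)^2.4 ≈ 0.208637
  G: 109/255 ≈ 0.427451 > 0.04045 → ((0.427451+0.055)/1.055)^2.4 ≈ 0.152926
  B: 134/255 ≈ 0.525490 > 0.04045 → ((0.525490+0.055)/1.055)^2.4 ≈ 0.238398
R_lin = 0.208637, G_lin = 0.152926, B_lin = 0.238398
L = 0.2126×R + 0.7152×G + 0.0722×B
L = 0.2126×0.208637 + 0.7152×0.152926 + 0.0722×0.238398
L ≈ 0.170941


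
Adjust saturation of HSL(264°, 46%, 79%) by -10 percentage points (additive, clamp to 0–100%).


Original S = 46%
Adjustment = -10 percentage points
New S = 46 + (-10) = 36
Clamp to [0, 100] → 36
= HSL(264°, 36%, 79%)


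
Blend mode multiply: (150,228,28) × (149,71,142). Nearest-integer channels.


Multiply: C = A×B/255, rounded to nearest integer
R: 150×149/255 = 22350/255 ≈ 87.647 → 88
G: 228×71/255 = 16188/255 ≈ 63.482 → 63
B: 28×142/255 = 3976/255 ≈ 15.592 → 16
= RGB(88, 63, 16)


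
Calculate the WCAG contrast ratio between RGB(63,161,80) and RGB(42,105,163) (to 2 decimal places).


Linearize each sRGB channel c=v/255: c/12.92 if c ≤ 0.04045 else ((c+0.055)/1.055)^2.4
L = 0.2126×R_lin + 0.7152×G_lin + 0.0722×B_lin
Color 1 (63,161,80):
  R=63: 63/255≈0.2471 > 0.04045 → ((0.2471+0.055)/1.055)^2.4 ≈ 0.04971
  G=161: 161/255≈0.6314 > 0.04045 → ((0.6314+0.055)/1.055)^2.4 ≈ 0.35640
  B=80: 80/255≈0.3137 > 0.04045 → ((0.3137+0.055)/1.055)^2.4 ≈ 0.08022
  L1 = 0.2126×0.04971 + 0.7152×0.35640 + 0.0722×0.08022 ≈ 0.27126
Color 2 (42,105,163):
  R=42: 42/255≈0.1647 > 0.04045 → ((0.1647+0.055)/1.055)^2.4 ≈ 0.02315
  G=105: 105/255≈0.4118 > 0.04045 → ((0.4118+0.055)/1.055)^2.4 ≈ 0.14126
  B=163: 163/255≈0.6392 > 0.04045 → ((0.6392+0.055)/1.055)^2.4 ≈ 0.36625
  L2 = 0.2126×0.02315 + 0.7152×0.14126 + 0.0722×0.36625 ≈ 0.13240
Lighter = 0.27126, Darker = 0.13240
Ratio = (L_lighter + 0.05) / (L_darker + 0.05)
Ratio = (0.27126 + 0.05) / (0.13240 + 0.05) = 0.32126 / 0.18240 ≈ 1.7613
Ratio ≈ 1.76:1


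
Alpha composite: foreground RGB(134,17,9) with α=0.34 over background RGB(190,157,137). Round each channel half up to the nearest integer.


C = α×F + (1-α)×B, with 1-α = 0.66
R: 0.34×134 + 0.66×190 = 45.56 + 125.40 = 170.96 → 171
G: 0.34×17 + 0.66×157 = 5.78 + 103.62 = 109.40 → 109
B: 0.34×9 + 0.66×137 = 3.06 + 90.42 = 93.48 → 93
= RGB(171, 109, 93)


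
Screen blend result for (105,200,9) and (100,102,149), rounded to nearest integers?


Screen: C = 255 - (255-A)×(255-B)/255, rounded to nearest integer
R: 255 - (255-105)×(255-100)/255 = 255 - 23250/255 ≈ 255 - 91.176 = 163.824 → 164
G: 255 - (255-200)×(255-102)/255 = 255 - 8415/255 ≈ 255 - 33.000 = 222.000 → 222
B: 255 - (255-9)×(255-149)/255 = 255 - 26076/255 ≈ 255 - 102.259 = 152.741 → 153
= RGB(164, 222, 153)


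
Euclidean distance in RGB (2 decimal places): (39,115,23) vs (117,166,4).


d = √[(R₁-R₂)² + (G₁-G₂)² + (B₁-B₂)²]
d = √[(39-117)² + (115-166)² + (23-4)²]
d = √[6084 + 2601 + 361]
d = √9046
d ≈ 95.11


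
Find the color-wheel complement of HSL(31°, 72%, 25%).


Complement = opposite side of color wheel = hue + 180°
H' = (31 + 180) mod 360 = 211°
S and L unchanged.
= HSL(211°, 72%, 25%)


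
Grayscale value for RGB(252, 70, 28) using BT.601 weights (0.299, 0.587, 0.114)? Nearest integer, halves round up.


Gray = 0.299×R + 0.587×G + 0.114×B
Gray = 0.299×252 + 0.587×70 + 0.114×28
Gray = 75.348 + 41.090 + 3.192
Gray = 119.630 → round half up → 120
Gray = 120


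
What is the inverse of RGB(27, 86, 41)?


Invert: (255-R, 255-G, 255-B)
R: 255-27 = 228
G: 255-86 = 169
B: 255-41 = 214
= RGB(228, 169, 214)


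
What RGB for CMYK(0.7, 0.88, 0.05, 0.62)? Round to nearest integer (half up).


R = 255 × (1-C) × (1-K) = 255 × 0.30 × 0.38 = 29.07 → 29
G = 255 × (1-M) × (1-K) = 255 × 0.12 × 0.38 = 11.628 → 12
B = 255 × (1-Y) × (1-K) = 255 × 0.95 × 0.38 = 92.055 → 92
= RGB(29, 12, 92)


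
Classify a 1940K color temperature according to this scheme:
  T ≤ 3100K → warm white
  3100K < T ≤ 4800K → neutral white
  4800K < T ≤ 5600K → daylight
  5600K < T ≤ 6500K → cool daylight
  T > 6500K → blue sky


Temperature: 1940K
1940K ≤ 3100K → warm white
Classification: warm white


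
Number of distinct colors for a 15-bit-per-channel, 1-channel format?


Total bits = 15 bits/channel × 1 channels = 15 bits
Distinct colors = 2^15
= 32,768 colors


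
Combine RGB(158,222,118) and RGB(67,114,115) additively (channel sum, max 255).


Additive: each channel = min(255, C₁+C₂)
R: 158+67 = 225 → 225
G: 222+114 = 336 → 255
B: 118+115 = 233 → 233
= RGB(225, 255, 233)


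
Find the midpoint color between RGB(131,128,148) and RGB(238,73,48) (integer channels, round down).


Midpoint: each channel = ⌊(C₁+C₂)/2⌋
R: ⌊(131+238)/2⌋ = 184
G: ⌊(128+73)/2⌋ = 100
B: ⌊(148+48)/2⌋ = 98
= RGB(184, 100, 98)


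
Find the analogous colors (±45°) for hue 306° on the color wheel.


Base hue: 306°
Left analog: (306 - 45) mod 360 = 261°
Right analog: (306 + 45) mod 360 = 351°
Analogous hues = 261° and 351°


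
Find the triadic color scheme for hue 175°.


Triadic: equally spaced at 120° intervals
H1 = 175°
H2 = (175 + 120) mod 360 = 295°
H3 = (175 + 240) mod 360 = 55°
Triadic = 175°, 295°, 55°


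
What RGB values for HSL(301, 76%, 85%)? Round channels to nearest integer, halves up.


H=301°, S=0.76, L=0.85
C = (1-|2L-1|)×S = (1-|0.70|)×0.76 = 0.228
H' = H/60 = 301/60 ≈ 5.0167; X = C×(1-|H' mod 2 - 1|) = 0.2242
m = L - C/2 = 0.85 - 0.114 = 0.736
Sector ⌊H'⌋ = 5 → (R',G',B') = (0.228, 0.0, 0.2242)
RGB = ((R'+m)×255, (G'+m)×255, (B'+m)×255) = (245.82, 187.68, 244.851)
Round half up → RGB(246, 188, 245)


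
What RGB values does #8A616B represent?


8A → 138 (R)
61 → 97 (G)
6B → 107 (B)
= RGB(138, 97, 107)


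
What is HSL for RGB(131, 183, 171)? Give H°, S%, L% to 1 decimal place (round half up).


Normalize: R'=131/255≈0.5137, G'=183/255≈0.7176, B'=171/255≈0.6706
Max=183/255, Min=131/255, Δ=Max-Min=52/255
L = (Max+Min)/2 = (183+131)/510 = 314/510 = 0.61568… → L = 61.6%
L > 0.5 → S = Δ/(2-Max-Min) = 52/(510-183-131) = 52/196 = 0.26530… → S = 26.5%
(the 1/255 factors cancel in S and H, so raw channel differences can be used)
Max is G' → H = 60 × ((B-R)/Δ + 2) = 60 × ((171-131)/52 + 2)
  40/52 + 2 = 0.7692… + 2 = 2.7692…
  H = 60 × 2.7692… = 166.153…° → H = 166.2°
= HSL(166.2°, 26.5%, 61.6%)


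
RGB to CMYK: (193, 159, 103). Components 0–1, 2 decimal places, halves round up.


R'=193/255≈0.7569, G'=159/255≈0.6235, B'=103/255≈0.4039
K = 1 - max(R',G',B') = 1 - 193/255 = 62/255 = 0.24313… → 0.24
(1-R'-K)/(1-K) simplifies to (max-R)/max with max = 193:
C = (193-193)/193 = 0/193 = 0 → 0.00
M = (193-159)/193 = 34/193 = 0.17616… → 0.18
Y = (193-103)/193 = 90/193 = 0.46632… → 0.47
= CMYK(0.00, 0.18, 0.47, 0.24)


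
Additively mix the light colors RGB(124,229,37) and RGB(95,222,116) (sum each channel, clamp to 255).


Additive: each channel = min(255, C₁+C₂)
R: 124+95 = 219 → 219
G: 229+222 = 451 → 255
B: 37+116 = 153 → 153
= RGB(219, 255, 153)


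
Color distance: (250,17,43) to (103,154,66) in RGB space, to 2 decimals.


d = √[(R₁-R₂)² + (G₁-G₂)² + (B₁-B₂)²]
d = √[(250-103)² + (17-154)² + (43-66)²]
d = √[21609 + 18769 + 529]
d = √40907
d ≈ 202.25


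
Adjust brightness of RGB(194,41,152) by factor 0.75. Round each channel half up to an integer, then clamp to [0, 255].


Multiply each channel by 0.75, round half up, clamp to [0, 255]
R: 194×0.75 = 145.5 → round → 146
G: 41×0.75 = 30.75 → round → 31
B: 152×0.75 = 114
= RGB(146, 31, 114)


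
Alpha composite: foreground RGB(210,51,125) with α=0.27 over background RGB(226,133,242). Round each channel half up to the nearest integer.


C = α×F + (1-α)×B, with 1-α = 0.73
R: 0.27×210 + 0.73×226 = 56.70 + 164.98 = 221.68 → 222
G: 0.27×51 + 0.73×133 = 13.77 + 97.09 = 110.86 → 111
B: 0.27×125 + 0.73×242 = 33.75 + 176.66 = 210.41 → 210
= RGB(222, 111, 210)


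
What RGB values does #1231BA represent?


12 → 18 (R)
31 → 49 (G)
BA → 186 (B)
= RGB(18, 49, 186)


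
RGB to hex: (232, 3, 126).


R = 232 → E8 (hex)
G = 3 → 03 (hex)
B = 126 → 7E (hex)
Hex = #E8037E


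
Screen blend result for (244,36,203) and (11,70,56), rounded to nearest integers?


Screen: C = 255 - (255-A)×(255-B)/255, rounded to nearest integer
R: 255 - (255-244)×(255-11)/255 = 255 - 2684/255 ≈ 255 - 10.525 = 244.475 → 244
G: 255 - (255-36)×(255-70)/255 = 255 - 40515/255 ≈ 255 - 158.882 = 96.118 → 96
B: 255 - (255-203)×(255-56)/255 = 255 - 10348/255 ≈ 255 - 40.580 = 214.420 → 214
= RGB(244, 96, 214)


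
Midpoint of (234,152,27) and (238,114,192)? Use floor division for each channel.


Midpoint: each channel = ⌊(C₁+C₂)/2⌋
R: ⌊(234+238)/2⌋ = 236
G: ⌊(152+114)/2⌋ = 133
B: ⌊(27+192)/2⌋ = 109
= RGB(236, 133, 109)


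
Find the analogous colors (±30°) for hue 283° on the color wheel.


Base hue: 283°
Left analog: (283 - 30) mod 360 = 253°
Right analog: (283 + 30) mod 360 = 313°
Analogous hues = 253° and 313°


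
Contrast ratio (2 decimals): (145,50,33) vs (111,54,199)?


Linearize each sRGB channel c=v/255: c/12.92 if c ≤ 0.04045 else ((c+0.055)/1.055)^2.4
L = 0.2126×R_lin + 0.7152×G_lin + 0.0722×B_lin
Color 1 (145,50,33):
  R=145: 145/255≈0.5686 > 0.04045 → ((0.5686+0.055)/1.055)^2.4 ≈ 0.28315
  G=50: 50/255≈0.1961 > 0.04045 → ((0.1961+0.055)/1.055)^2.4 ≈ 0.03190
  B=33: 33/255≈0.1294 > 0.04045 → ((0.1294+0.055)/1.055)^2.4 ≈ 0.01521
  L1 = 0.2126×0.28315 + 0.7152×0.03190 + 0.0722×0.01521 ≈ 0.08411
Color 2 (111,54,199):
  R=111: 111/255≈0.4353 > 0.04045 → ((0.4353+0.055)/1.055)^2.4 ≈ 0.15896
  G=54: 54/255≈0.2118 > 0.04045 → ((0.2118+0.055)/1.055)^2.4 ≈ 0.03689
  B=199: 199/255≈0.7804 > 0.04045 → ((0.7804+0.055)/1.055)^2.4 ≈ 0.57112
  L2 = 0.2126×0.15896 + 0.7152×0.03689 + 0.0722×0.57112 ≈ 0.10141
Lighter = 0.10141, Darker = 0.08411
Ratio = (L_lighter + 0.05) / (L_darker + 0.05)
Ratio = (0.10141 + 0.05) / (0.08411 + 0.05) = 0.15141 / 0.13411 ≈ 1.1290
Ratio ≈ 1.13:1


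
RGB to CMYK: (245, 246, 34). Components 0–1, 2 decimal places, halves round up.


R'=245/255≈0.9608, G'=246/255≈0.9647, B'=34/255≈0.1333
K = 1 - max(R',G',B') = 1 - 246/255 = 9/255 = 0.03529… → 0.04
(1-R'-K)/(1-K) simplifies to (max-R)/max with max = 246:
C = (246-245)/246 = 1/246 = 0.00406… → 0.00
M = (246-246)/246 = 0/246 = 0 → 0.00
Y = (246-34)/246 = 212/246 = 0.86178… → 0.86
= CMYK(0.00, 0.00, 0.86, 0.04)


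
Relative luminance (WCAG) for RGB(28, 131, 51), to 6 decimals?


Linearize each channel (sRGB transfer function): c = v/255; c_lin = c/12.92 if c ≤ 0.04045, else ((c+0.055)/1.055)^2.4
  R: 28/255 ≈ 0.109804 > 0.04045 → ((0.109804+0.055)/1.055)^2.4 ≈ 0.011612
  G: 131/255 ≈ 0.513725 > 0.04045 → ((0.513725+0.055)/1.055)^2.4 ≈ 0.226966
  B: 51/255 ≈ 0.200000 > 0.04045 → ((0.200000+0.055)/1.055)^2.4 ≈ 0.033105
R_lin = 0.011612, G_lin = 0.226966, B_lin = 0.033105
L = 0.2126×R + 0.7152×G + 0.0722×B
L = 0.2126×0.011612 + 0.7152×0.226966 + 0.0722×0.033105
L ≈ 0.167185


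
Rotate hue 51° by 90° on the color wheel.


New hue = (H + rotation) mod 360
New hue = (51 + 90) mod 360
= 141 mod 360
= 141°


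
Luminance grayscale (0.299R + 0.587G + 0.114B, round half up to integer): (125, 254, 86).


Gray = 0.299×R + 0.587×G + 0.114×B
Gray = 0.299×125 + 0.587×254 + 0.114×86
Gray = 37.375 + 149.098 + 9.804
Gray = 196.277 → round half up → 196
Gray = 196


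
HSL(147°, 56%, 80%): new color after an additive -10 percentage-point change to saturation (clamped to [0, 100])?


Original S = 56%
Adjustment = -10 percentage points
New S = 56 + (-10) = 46
Clamp to [0, 100] → 46
= HSL(147°, 46%, 80%)


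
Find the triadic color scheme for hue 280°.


Triadic: equally spaced at 120° intervals
H1 = 280°
H2 = (280 + 120) mod 360 = 40°
H3 = (280 + 240) mod 360 = 160°
Triadic = 280°, 40°, 160°


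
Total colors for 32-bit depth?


Colors = 2^bits = 2^32
= 4,294,967,296 colors


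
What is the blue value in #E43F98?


Color: #E43F98
R = E4 = 228
G = 3F = 63
B = 98 = 152
Blue = 152


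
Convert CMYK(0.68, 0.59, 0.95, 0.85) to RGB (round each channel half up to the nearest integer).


R = 255 × (1-C) × (1-K) = 255 × 0.32 × 0.15 = 12.24 → 12
G = 255 × (1-M) × (1-K) = 255 × 0.41 × 0.15 = 15.6825 → 16
B = 255 × (1-Y) × (1-K) = 255 × 0.05 × 0.15 = 1.9125 → 2
= RGB(12, 16, 2)


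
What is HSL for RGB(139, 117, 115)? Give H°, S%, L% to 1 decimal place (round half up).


Normalize: R'=139/255≈0.5451, G'=117/255≈0.4588, B'=115/255≈0.4510
Max=139/255, Min=115/255, Δ=Max-Min=24/255
L = (Max+Min)/2 = (139+115)/510 = 254/510 = 0.49803… → L = 49.8%
L ≤ 0.5 → S = Δ/(Max+Min) = 24/(139+115) = 24/254 = 0.09448… → S = 9.4%
(the 1/255 factors cancel in S and H, so raw channel differences can be used)
Max is R' → H = 60 × (((G-B)/Δ) mod 6) = 60 × (((117-115)/24) mod 6)
  2/24 = 0.0833…
  H = 60 × 0.0833… = 5° → H = 5.0°
= HSL(5.0°, 9.4%, 49.8%)


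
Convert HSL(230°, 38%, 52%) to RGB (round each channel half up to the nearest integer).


H=230°, S=0.38, L=0.52
C = (1-|2L-1|)×S = (1-|0.04|)×0.38 = 0.3648
H' = H/60 = 230/60 ≈ 3.8333; X = C×(1-|H' mod 2 - 1|) = 0.0608
m = L - C/2 = 0.52 - 0.1824 = 0.3376
Sector ⌊H'⌋ = 3 → (R',G',B') = (0.0, 0.0608, 0.3648)
RGB = ((R'+m)×255, (G'+m)×255, (B'+m)×255) = (86.088, 101.592, 179.112)
Round half up → RGB(86, 102, 179)


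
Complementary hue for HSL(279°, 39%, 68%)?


Complement = opposite side of color wheel = hue + 180°
H' = (279 + 180) mod 360 = 99°
S and L unchanged.
= HSL(99°, 39%, 68%)


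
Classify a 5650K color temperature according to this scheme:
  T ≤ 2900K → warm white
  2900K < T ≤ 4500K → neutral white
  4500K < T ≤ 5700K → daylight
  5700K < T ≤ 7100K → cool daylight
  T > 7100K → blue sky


Temperature: 5650K
4500K < 5650K ≤ 5700K → daylight
Classification: daylight


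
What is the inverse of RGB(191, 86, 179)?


Invert: (255-R, 255-G, 255-B)
R: 255-191 = 64
G: 255-86 = 169
B: 255-179 = 76
= RGB(64, 169, 76)


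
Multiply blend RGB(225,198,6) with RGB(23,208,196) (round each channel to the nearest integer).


Multiply: C = A×B/255, rounded to nearest integer
R: 225×23/255 = 5175/255 ≈ 20.294 → 20
G: 198×208/255 = 41184/255 ≈ 161.506 → 162
B: 6×196/255 = 1176/255 ≈ 4.612 → 5
= RGB(20, 162, 5)


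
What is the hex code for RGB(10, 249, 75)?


R = 10 → 0A (hex)
G = 249 → F9 (hex)
B = 75 → 4B (hex)
Hex = #0AF94B


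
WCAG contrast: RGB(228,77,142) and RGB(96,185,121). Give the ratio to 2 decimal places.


Linearize each sRGB channel c=v/255: c/12.92 if c ≤ 0.04045 else ((c+0.055)/1.055)^2.4
L = 0.2126×R_lin + 0.7152×G_lin + 0.0722×B_lin
Color 1 (228,77,142):
  R=228: 228/255≈0.8941 > 0.04045 → ((0.8941+0.055)/1.055)^2.4 ≈ 0.77582
  G=77: 77/255≈0.3020 > 0.04045 → ((0.3020+0.055)/1.055)^2.4 ≈ 0.07421
  B=142: 142/255≈0.5569 > 0.04045 → ((0.5569+0.055)/1.055)^2.4 ≈ 0.27050
  L1 = 0.2126×0.77582 + 0.7152×0.07421 + 0.0722×0.27050 ≈ 0.23755
Color 2 (96,185,121):
  R=96: 96/255≈0.3765 > 0.04045 → ((0.3765+0.055)/1.055)^2.4 ≈ 0.11697
  G=185: 185/255≈0.7255 > 0.04045 → ((0.7255+0.055)/1.055)^2.4 ≈ 0.48515
  B=121: 121/255≈0.4745 > 0.04045 → ((0.4745+0.055)/1.055)^2.4 ≈ 0.19120
  L2 = 0.2126×0.11697 + 0.7152×0.48515 + 0.0722×0.19120 ≈ 0.38565
Lighter = 0.38565, Darker = 0.23755
Ratio = (L_lighter + 0.05) / (L_darker + 0.05)
Ratio = (0.38565 + 0.05) / (0.23755 + 0.05) = 0.43565 / 0.28755 ≈ 1.5151
Ratio ≈ 1.52:1


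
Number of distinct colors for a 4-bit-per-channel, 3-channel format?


Total bits = 4 bits/channel × 3 channels = 12 bits
Distinct colors = 2^12
= 4,096 colors


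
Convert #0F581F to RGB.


0F → 15 (R)
58 → 88 (G)
1F → 31 (B)
= RGB(15, 88, 31)


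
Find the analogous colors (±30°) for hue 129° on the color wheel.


Base hue: 129°
Left analog: (129 - 30) mod 360 = 99°
Right analog: (129 + 30) mod 360 = 159°
Analogous hues = 99° and 159°


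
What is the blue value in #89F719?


Color: #89F719
R = 89 = 137
G = F7 = 247
B = 19 = 25
Blue = 25


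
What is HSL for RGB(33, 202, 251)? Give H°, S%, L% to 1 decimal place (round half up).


Normalize: R'=33/255≈0.1294, G'=202/255≈0.7922, B'=251/255≈0.9843
Max=251/255, Min=33/255, Δ=Max-Min=218/255
L = (Max+Min)/2 = (251+33)/510 = 284/510 = 0.55686… → L = 55.7%
L > 0.5 → S = Δ/(2-Max-Min) = 218/(510-251-33) = 218/226 = 0.96460… → S = 96.5%
(the 1/255 factors cancel in S and H, so raw channel differences can be used)
Max is B' → H = 60 × ((R-G)/Δ + 4) = 60 × ((33-202)/218 + 4)
  -169/218 + 4 = -0.7752… + 4 = 3.2247…
  H = 60 × 3.2247… = 193.486…° → H = 193.5°
= HSL(193.5°, 96.5%, 55.7%)


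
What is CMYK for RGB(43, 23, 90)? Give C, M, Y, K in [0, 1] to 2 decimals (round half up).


R'=43/255≈0.1686, G'=23/255≈0.0902, B'=90/255≈0.3529
K = 1 - max(R',G',B') = 1 - 90/255 = 165/255 = 0.64705… → 0.65
(1-R'-K)/(1-K) simplifies to (max-R)/max with max = 90:
C = (90-43)/90 = 47/90 = 0.52222… → 0.52
M = (90-23)/90 = 67/90 = 0.74444… → 0.74
Y = (90-90)/90 = 0/90 = 0 → 0.00
= CMYK(0.52, 0.74, 0.00, 0.65)


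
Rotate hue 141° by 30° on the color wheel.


New hue = (H + rotation) mod 360
New hue = (141 + 30) mod 360
= 171 mod 360
= 171°


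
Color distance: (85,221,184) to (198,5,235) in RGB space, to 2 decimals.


d = √[(R₁-R₂)² + (G₁-G₂)² + (B₁-B₂)²]
d = √[(85-198)² + (221-5)² + (184-235)²]
d = √[12769 + 46656 + 2601]
d = √62026
d ≈ 249.05


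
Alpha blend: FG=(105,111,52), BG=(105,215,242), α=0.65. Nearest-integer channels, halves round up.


C = α×F + (1-α)×B, with 1-α = 0.35
R: 0.65×105 + 0.35×105 = 68.25 + 36.75 = 105.00 → 105
G: 0.65×111 + 0.35×215 = 72.15 + 75.25 = 147.40 → 147
B: 0.65×52 + 0.35×242 = 33.80 + 84.70 = 118.50 → 119
= RGB(105, 147, 119)


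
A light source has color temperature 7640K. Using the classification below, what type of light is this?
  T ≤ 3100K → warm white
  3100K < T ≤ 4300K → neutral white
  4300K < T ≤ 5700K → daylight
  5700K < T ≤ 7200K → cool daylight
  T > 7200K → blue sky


Temperature: 7640K
7640K > 7200K → blue sky
Classification: blue sky


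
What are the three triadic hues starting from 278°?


Triadic: equally spaced at 120° intervals
H1 = 278°
H2 = (278 + 120) mod 360 = 38°
H3 = (278 + 240) mod 360 = 158°
Triadic = 278°, 38°, 158°


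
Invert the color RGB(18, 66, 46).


Invert: (255-R, 255-G, 255-B)
R: 255-18 = 237
G: 255-66 = 189
B: 255-46 = 209
= RGB(237, 189, 209)


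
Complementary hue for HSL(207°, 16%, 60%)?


Complement = opposite side of color wheel = hue + 180°
H' = (207 + 180) mod 360 = 27°
S and L unchanged.
= HSL(27°, 16%, 60%)


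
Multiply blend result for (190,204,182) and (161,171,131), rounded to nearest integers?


Multiply: C = A×B/255, rounded to nearest integer
R: 190×161/255 = 30590/255 ≈ 119.961 → 120
G: 204×171/255 = 34884/255 ≈ 136.800 → 137
B: 182×131/255 = 23842/255 ≈ 93.498 → 93
= RGB(120, 137, 93)


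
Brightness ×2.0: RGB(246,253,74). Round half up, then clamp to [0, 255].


Multiply each channel by 2.0, round half up, clamp to [0, 255]
R: 246×2.0 = 492 → clamp → 255
G: 253×2.0 = 506 → clamp → 255
B: 74×2.0 = 148
= RGB(255, 255, 148)


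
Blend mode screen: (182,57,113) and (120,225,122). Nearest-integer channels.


Screen: C = 255 - (255-A)×(255-B)/255, rounded to nearest integer
R: 255 - (255-182)×(255-120)/255 = 255 - 9855/255 ≈ 255 - 38.647 = 216.353 → 216
G: 255 - (255-57)×(255-225)/255 = 255 - 5940/255 ≈ 255 - 23.294 = 231.706 → 232
B: 255 - (255-113)×(255-122)/255 = 255 - 18886/255 ≈ 255 - 74.063 = 180.937 → 181
= RGB(216, 232, 181)


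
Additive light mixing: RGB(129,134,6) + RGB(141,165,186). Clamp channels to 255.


Additive: each channel = min(255, C₁+C₂)
R: 129+141 = 270 → 255
G: 134+165 = 299 → 255
B: 6+186 = 192 → 192
= RGB(255, 255, 192)


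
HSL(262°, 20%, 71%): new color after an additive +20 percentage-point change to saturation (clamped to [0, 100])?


Original S = 20%
Adjustment = +20 percentage points
New S = 20 + (20) = 40
Clamp to [0, 100] → 40
= HSL(262°, 40%, 71%)


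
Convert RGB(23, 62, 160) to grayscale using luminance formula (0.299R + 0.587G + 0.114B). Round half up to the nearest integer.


Gray = 0.299×R + 0.587×G + 0.114×B
Gray = 0.299×23 + 0.587×62 + 0.114×160
Gray = 6.877 + 36.394 + 18.240
Gray = 61.511 → round half up → 62
Gray = 62


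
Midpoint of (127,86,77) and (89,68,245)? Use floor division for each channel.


Midpoint: each channel = ⌊(C₁+C₂)/2⌋
R: ⌊(127+89)/2⌋ = 108
G: ⌊(86+68)/2⌋ = 77
B: ⌊(77+245)/2⌋ = 161
= RGB(108, 77, 161)


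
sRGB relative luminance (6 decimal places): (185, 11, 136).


Linearize each channel (sRGB transfer function): c = v/255; c_lin = c/12.92 if c ≤ 0.04045, else ((c+0.055)/1.055)^2.4
  R: 185/255 ≈ 0.725490 > 0.04045 → ((0.725490+0.055)/1.055)^2.4 ≈ 0.485150
  G: 11/255 ≈ 0.043137 > 0.04045 → ((0.043137+0.055)/1.055)^2.4 ≈ 0.003347
  B: 136/255 ≈ 0.533333 > 0.04045 → ((0.533333+0.055)/1.055)^2.4 ≈ 0.246201
R_lin = 0.485150, G_lin = 0.003347, B_lin = 0.246201
L = 0.2126×R + 0.7152×G + 0.0722×B
L = 0.2126×0.485150 + 0.7152×0.003347 + 0.0722×0.246201
L ≈ 0.123312


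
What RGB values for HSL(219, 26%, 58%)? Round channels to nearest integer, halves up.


H=219°, S=0.26, L=0.58
C = (1-|2L-1|)×S = (1-|0.16|)×0.26 = 0.2184
H' = H/60 = 219/60 ≈ 3.6500; X = C×(1-|H' mod 2 - 1|) = 0.07644
m = L - C/2 = 0.58 - 0.1092 = 0.4708
Sector ⌊H'⌋ = 3 → (R',G',B') = (0.0, 0.07644, 0.2184)
RGB = ((R'+m)×255, (G'+m)×255, (B'+m)×255) = (120.054, 139.5462, 175.746)
Round half up → RGB(120, 140, 176)


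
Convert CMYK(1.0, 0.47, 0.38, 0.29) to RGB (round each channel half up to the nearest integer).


R = 255 × (1-C) × (1-K) = 255 × 0.00 × 0.71 = 0
G = 255 × (1-M) × (1-K) = 255 × 0.53 × 0.71 = 95.9565 → 96
B = 255 × (1-Y) × (1-K) = 255 × 0.62 × 0.71 = 112.251 → 112
= RGB(0, 96, 112)


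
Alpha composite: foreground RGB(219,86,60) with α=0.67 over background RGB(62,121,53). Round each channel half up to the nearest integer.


C = α×F + (1-α)×B, with 1-α = 0.33
R: 0.67×219 + 0.33×62 = 146.73 + 20.46 = 167.19 → 167
G: 0.67×86 + 0.33×121 = 57.62 + 39.93 = 97.55 → 98
B: 0.67×60 + 0.33×53 = 40.20 + 17.49 = 57.69 → 58
= RGB(167, 98, 58)


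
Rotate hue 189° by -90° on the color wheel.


New hue = (H + rotation) mod 360
New hue = (189 -90) mod 360
= 99 mod 360
= 99°


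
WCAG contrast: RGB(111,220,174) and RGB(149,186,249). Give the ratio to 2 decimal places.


Linearize each sRGB channel c=v/255: c/12.92 if c ≤ 0.04045 else ((c+0.055)/1.055)^2.4
L = 0.2126×R_lin + 0.7152×G_lin + 0.0722×B_lin
Color 1 (111,220,174):
  R=111: 111/255≈0.4353 > 0.04045 → ((0.4353+0.055)/1.055)^2.4 ≈ 0.15896
  G=220: 220/255≈0.8627 > 0.04045 → ((0.8627+0.055)/1.055)^2.4 ≈ 0.71569
  B=174: 174/255≈0.6824 > 0.04045 → ((0.6824+0.055)/1.055)^2.4 ≈ 0.42327
  L1 = 0.2126×0.15896 + 0.7152×0.71569 + 0.0722×0.42327 ≈ 0.57622
Color 2 (149,186,249):
  R=149: 149/255≈0.5843 > 0.04045 → ((0.5843+0.055)/1.055)^2.4 ≈ 0.30054
  G=186: 186/255≈0.7294 > 0.04045 → ((0.7294+0.055)/1.055)^2.4 ≈ 0.49102
  B=249: 249/255≈0.9765 > 0.04045 → ((0.9765+0.055)/1.055)^2.4 ≈ 0.94731
  L2 = 0.2126×0.30054 + 0.7152×0.49102 + 0.0722×0.94731 ≈ 0.48347
Lighter = 0.57622, Darker = 0.48347
Ratio = (L_lighter + 0.05) / (L_darker + 0.05)
Ratio = (0.57622 + 0.05) / (0.48347 + 0.05) = 0.62622 / 0.53347 ≈ 1.1739
Ratio ≈ 1.17:1


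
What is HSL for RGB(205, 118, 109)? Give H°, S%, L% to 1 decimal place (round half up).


Normalize: R'=205/255≈0.8039, G'=118/255≈0.4627, B'=109/255≈0.4275
Max=205/255, Min=109/255, Δ=Max-Min=96/255
L = (Max+Min)/2 = (205+109)/510 = 314/510 = 0.61568… → L = 61.6%
L > 0.5 → S = Δ/(2-Max-Min) = 96/(510-205-109) = 96/196 = 0.48979… → S = 49.0%
(the 1/255 factors cancel in S and H, so raw channel differences can be used)
Max is R' → H = 60 × (((G-B)/Δ) mod 6) = 60 × (((118-109)/96) mod 6)
  9/96 = 0.0937…
  H = 60 × 0.0937… = 5.625° → H = 5.6°
= HSL(5.6°, 49.0%, 61.6%)


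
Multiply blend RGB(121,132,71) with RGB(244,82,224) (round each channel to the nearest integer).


Multiply: C = A×B/255, rounded to nearest integer
R: 121×244/255 = 29524/255 ≈ 115.780 → 116
G: 132×82/255 = 10824/255 ≈ 42.447 → 42
B: 71×224/255 = 15904/255 ≈ 62.369 → 62
= RGB(116, 42, 62)


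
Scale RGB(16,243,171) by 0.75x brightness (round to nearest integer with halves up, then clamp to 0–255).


Multiply each channel by 0.75, round half up, clamp to [0, 255]
R: 16×0.75 = 12
G: 243×0.75 = 182.25 → round → 182
B: 171×0.75 = 128.25 → round → 128
= RGB(12, 182, 128)


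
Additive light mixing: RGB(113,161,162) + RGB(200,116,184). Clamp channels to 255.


Additive: each channel = min(255, C₁+C₂)
R: 113+200 = 313 → 255
G: 161+116 = 277 → 255
B: 162+184 = 346 → 255
= RGB(255, 255, 255)


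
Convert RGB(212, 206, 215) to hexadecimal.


R = 212 → D4 (hex)
G = 206 → CE (hex)
B = 215 → D7 (hex)
Hex = #D4CED7


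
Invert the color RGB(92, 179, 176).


Invert: (255-R, 255-G, 255-B)
R: 255-92 = 163
G: 255-179 = 76
B: 255-176 = 79
= RGB(163, 76, 79)


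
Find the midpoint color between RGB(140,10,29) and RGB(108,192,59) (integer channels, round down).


Midpoint: each channel = ⌊(C₁+C₂)/2⌋
R: ⌊(140+108)/2⌋ = 124
G: ⌊(10+192)/2⌋ = 101
B: ⌊(29+59)/2⌋ = 44
= RGB(124, 101, 44)


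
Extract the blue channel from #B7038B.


Color: #B7038B
R = B7 = 183
G = 03 = 3
B = 8B = 139
Blue = 139


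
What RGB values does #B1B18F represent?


B1 → 177 (R)
B1 → 177 (G)
8F → 143 (B)
= RGB(177, 177, 143)


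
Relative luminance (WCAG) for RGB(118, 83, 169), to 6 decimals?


Linearize each channel (sRGB transfer function): c = v/255; c_lin = c/12.92 if c ≤ 0.04045, else ((c+0.055)/1.055)^2.4
  R: 118/255 ≈ 0.462745 > 0.04045 → ((0.462745+0.055)/1.055)^2.4 ≈ 0.181164
  G: 83/255 ≈ 0.325490 > 0.04045 → ((0.325490+0.055)/1.055)^2.4 ≈ 0.086500
  B: 169/255 ≈ 0.662745 > 0.04045 → ((0.662745+0.055)/1.055)^2.4 ≈ 0.396755
R_lin = 0.181164, G_lin = 0.086500, B_lin = 0.396755
L = 0.2126×R + 0.7152×G + 0.0722×B
L = 0.2126×0.181164 + 0.7152×0.086500 + 0.0722×0.396755
L ≈ 0.129026


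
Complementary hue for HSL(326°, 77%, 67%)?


Complement = opposite side of color wheel = hue + 180°
H' = (326 + 180) mod 360 = 146°
S and L unchanged.
= HSL(146°, 77%, 67%)


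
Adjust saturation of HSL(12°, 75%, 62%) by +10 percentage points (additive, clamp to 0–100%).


Original S = 75%
Adjustment = +10 percentage points
New S = 75 + (10) = 85
Clamp to [0, 100] → 85
= HSL(12°, 85%, 62%)


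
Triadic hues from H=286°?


Triadic: equally spaced at 120° intervals
H1 = 286°
H2 = (286 + 120) mod 360 = 46°
H3 = (286 + 240) mod 360 = 166°
Triadic = 286°, 46°, 166°


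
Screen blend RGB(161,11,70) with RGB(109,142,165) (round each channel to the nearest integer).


Screen: C = 255 - (255-A)×(255-B)/255, rounded to nearest integer
R: 255 - (255-161)×(255-109)/255 = 255 - 13724/255 ≈ 255 - 53.820 = 201.180 → 201
G: 255 - (255-11)×(255-142)/255 = 255 - 27572/255 ≈ 255 - 108.125 = 146.875 → 147
B: 255 - (255-70)×(255-165)/255 = 255 - 16650/255 ≈ 255 - 65.294 = 189.706 → 190
= RGB(201, 147, 190)


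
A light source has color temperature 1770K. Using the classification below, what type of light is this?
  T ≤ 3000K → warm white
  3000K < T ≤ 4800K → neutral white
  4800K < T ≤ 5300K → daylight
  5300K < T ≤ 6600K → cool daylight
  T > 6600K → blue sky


Temperature: 1770K
1770K ≤ 3000K → warm white
Classification: warm white


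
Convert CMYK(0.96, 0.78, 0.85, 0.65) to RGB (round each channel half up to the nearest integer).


R = 255 × (1-C) × (1-K) = 255 × 0.04 × 0.35 = 3.57 → 4
G = 255 × (1-M) × (1-K) = 255 × 0.22 × 0.35 = 19.635 → 20
B = 255 × (1-Y) × (1-K) = 255 × 0.15 × 0.35 = 13.3875 → 13
= RGB(4, 20, 13)


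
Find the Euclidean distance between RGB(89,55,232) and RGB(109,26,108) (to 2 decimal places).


d = √[(R₁-R₂)² + (G₁-G₂)² + (B₁-B₂)²]
d = √[(89-109)² + (55-26)² + (232-108)²]
d = √[400 + 841 + 15376]
d = √16617
d ≈ 128.91


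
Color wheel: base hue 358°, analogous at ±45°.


Base hue: 358°
Left analog: (358 - 45) mod 360 = 313°
Right analog: (358 + 45) mod 360 = 43°
Analogous hues = 313° and 43°


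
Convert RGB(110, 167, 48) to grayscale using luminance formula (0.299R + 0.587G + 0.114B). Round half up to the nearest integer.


Gray = 0.299×R + 0.587×G + 0.114×B
Gray = 0.299×110 + 0.587×167 + 0.114×48
Gray = 32.890 + 98.029 + 5.472
Gray = 136.391 → round half up → 136
Gray = 136


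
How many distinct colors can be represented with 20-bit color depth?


Colors = 2^bits = 2^20
= 1,048,576 colors


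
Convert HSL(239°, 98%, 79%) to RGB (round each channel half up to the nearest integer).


H=239°, S=0.98, L=0.79
C = (1-|2L-1|)×S = (1-|0.58|)×0.98 = 0.4116
H' = H/60 = 239/60 ≈ 3.9833; X = C×(1-|H' mod 2 - 1|) = 0.00686
m = L - C/2 = 0.79 - 0.2058 = 0.5842
Sector ⌊H'⌋ = 3 → (R',G',B') = (0.0, 0.00686, 0.4116)
RGB = ((R'+m)×255, (G'+m)×255, (B'+m)×255) = (148.971, 150.7203, 253.929)
Round half up → RGB(149, 151, 254)


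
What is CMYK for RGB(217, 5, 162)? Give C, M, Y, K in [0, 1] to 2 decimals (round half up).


R'=217/255≈0.8510, G'=5/255≈0.0196, B'=162/255≈0.6353
K = 1 - max(R',G',B') = 1 - 217/255 = 38/255 = 0.14901… → 0.15
(1-R'-K)/(1-K) simplifies to (max-R)/max with max = 217:
C = (217-217)/217 = 0/217 = 0 → 0.00
M = (217-5)/217 = 212/217 = 0.97695… → 0.98
Y = (217-162)/217 = 55/217 = 0.25345… → 0.25
= CMYK(0.00, 0.98, 0.25, 0.15)


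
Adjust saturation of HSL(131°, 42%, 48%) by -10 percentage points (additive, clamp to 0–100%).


Original S = 42%
Adjustment = -10 percentage points
New S = 42 + (-10) = 32
Clamp to [0, 100] → 32
= HSL(131°, 32%, 48%)


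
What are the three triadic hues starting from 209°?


Triadic: equally spaced at 120° intervals
H1 = 209°
H2 = (209 + 120) mod 360 = 329°
H3 = (209 + 240) mod 360 = 89°
Triadic = 209°, 329°, 89°


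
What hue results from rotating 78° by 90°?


New hue = (H + rotation) mod 360
New hue = (78 + 90) mod 360
= 168 mod 360
= 168°


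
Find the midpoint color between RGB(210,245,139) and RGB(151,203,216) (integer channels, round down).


Midpoint: each channel = ⌊(C₁+C₂)/2⌋
R: ⌊(210+151)/2⌋ = 180
G: ⌊(245+203)/2⌋ = 224
B: ⌊(139+216)/2⌋ = 177
= RGB(180, 224, 177)


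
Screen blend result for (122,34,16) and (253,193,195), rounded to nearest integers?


Screen: C = 255 - (255-A)×(255-B)/255, rounded to nearest integer
R: 255 - (255-122)×(255-253)/255 = 255 - 266/255 ≈ 255 - 1.043 = 253.957 → 254
G: 255 - (255-34)×(255-193)/255 = 255 - 13702/255 ≈ 255 - 53.733 = 201.267 → 201
B: 255 - (255-16)×(255-195)/255 = 255 - 14340/255 ≈ 255 - 56.235 = 198.765 → 199
= RGB(254, 201, 199)


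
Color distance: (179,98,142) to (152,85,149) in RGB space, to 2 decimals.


d = √[(R₁-R₂)² + (G₁-G₂)² + (B₁-B₂)²]
d = √[(179-152)² + (98-85)² + (142-149)²]
d = √[729 + 169 + 49]
d = √947
d ≈ 30.77
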